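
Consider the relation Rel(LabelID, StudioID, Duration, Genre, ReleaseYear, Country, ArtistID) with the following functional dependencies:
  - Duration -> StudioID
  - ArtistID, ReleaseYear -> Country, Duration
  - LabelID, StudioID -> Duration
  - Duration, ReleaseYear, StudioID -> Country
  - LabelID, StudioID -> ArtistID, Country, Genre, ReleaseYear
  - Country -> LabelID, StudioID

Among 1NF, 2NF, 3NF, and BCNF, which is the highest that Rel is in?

3NF

Candidate keys: {ArtistID, ReleaseYear}, {Country}, {Duration, LabelID}, {Duration, ReleaseYear}, {LabelID, StudioID}. Prime attributes: {ArtistID, Country, Duration, LabelID, ReleaseYear, StudioID}.
For Duration -> StudioID we have {Duration}⁺ = {Duration, StudioID}; {Duration} is not a superkey, so BCNF fails.
Its right-hand attributes {StudioID} are all prime, as are those of every other non-superkey FD — the relation is in 3NF.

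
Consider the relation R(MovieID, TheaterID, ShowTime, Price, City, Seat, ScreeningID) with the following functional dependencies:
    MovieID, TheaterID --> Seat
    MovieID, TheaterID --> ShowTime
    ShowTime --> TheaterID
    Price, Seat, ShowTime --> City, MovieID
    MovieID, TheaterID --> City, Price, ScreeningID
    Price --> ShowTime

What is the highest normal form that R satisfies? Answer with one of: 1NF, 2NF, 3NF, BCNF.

Candidate keys: {MovieID, Price}, {MovieID, ShowTime}, {MovieID, TheaterID}, {Price, Seat}. Prime attributes: {MovieID, Price, Seat, ShowTime, TheaterID}.
ShowTime --> TheaterID: {ShowTime}⁺ = {ShowTime, TheaterID}, which is not all of the attributes, so the left side is not a superkey — BCNF is violated.
Since {TheaterID} ⊆ prime attributes and every other non-superkey FD also has a prime right side, the schema is in 3NF.

3NF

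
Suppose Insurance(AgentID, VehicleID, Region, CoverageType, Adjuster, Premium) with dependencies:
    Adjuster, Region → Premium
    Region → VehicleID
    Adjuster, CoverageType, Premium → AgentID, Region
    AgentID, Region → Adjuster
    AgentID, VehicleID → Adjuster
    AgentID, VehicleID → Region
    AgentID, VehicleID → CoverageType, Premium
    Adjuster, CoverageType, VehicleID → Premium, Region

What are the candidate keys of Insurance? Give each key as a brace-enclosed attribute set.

{AgentID, Region}⁺ = {Adjuster, AgentID, CoverageType, Premium, Region, VehicleID}, which is every attribute, so {AgentID, Region} is a candidate key.
{AgentID, VehicleID}⁺ = {Adjuster, AgentID, CoverageType, Premium, Region, VehicleID}, which is every attribute, so {AgentID, VehicleID} is a candidate key.
{Adjuster, CoverageType, Premium}⁺ = {Adjuster, AgentID, CoverageType, Premium, Region, VehicleID}, which is every attribute, so {Adjuster, CoverageType, Premium} is a candidate key.
{Adjuster, CoverageType, Region}⁺ = {Adjuster, AgentID, CoverageType, Premium, Region, VehicleID}, which is every attribute, so {Adjuster, CoverageType, Region} is a candidate key.
{Adjuster, CoverageType, VehicleID}⁺ = {Adjuster, AgentID, CoverageType, Premium, Region, VehicleID}, which is every attribute, so {Adjuster, CoverageType, VehicleID} is a candidate key.
Any other superkey properly contains one of these, so there are no further candidate keys.

{Adjuster, CoverageType, Premium}, {Adjuster, CoverageType, Region}, {Adjuster, CoverageType, VehicleID}, {AgentID, Region}, {AgentID, VehicleID}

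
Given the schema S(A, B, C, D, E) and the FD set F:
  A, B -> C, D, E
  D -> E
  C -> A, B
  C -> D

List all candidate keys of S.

{A, B}, {C}

{C} is a candidate key since {C}⁺ = {A, B, C, D, E} covers every attribute.
{A, B} is a candidate key since {A, B}⁺ = {A, B, C, D, E} covers every attribute.
Any other superkey properly contains one of these, so there are no further candidate keys.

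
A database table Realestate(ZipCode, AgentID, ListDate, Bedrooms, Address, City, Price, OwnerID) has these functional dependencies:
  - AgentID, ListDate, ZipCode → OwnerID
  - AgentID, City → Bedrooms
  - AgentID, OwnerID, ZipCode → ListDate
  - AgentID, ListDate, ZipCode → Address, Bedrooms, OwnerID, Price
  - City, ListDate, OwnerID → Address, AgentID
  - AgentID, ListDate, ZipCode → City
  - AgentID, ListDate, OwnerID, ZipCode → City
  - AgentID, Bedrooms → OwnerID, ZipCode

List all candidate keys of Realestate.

{AgentID, Bedrooms} is a candidate key since {AgentID, Bedrooms}⁺ = {Address, AgentID, Bedrooms, City, ListDate, OwnerID, Price, ZipCode} covers every attribute.
{AgentID, City} is a candidate key since {AgentID, City}⁺ = {Address, AgentID, Bedrooms, City, ListDate, OwnerID, Price, ZipCode} covers every attribute.
{AgentID, ListDate, ZipCode} is a candidate key since {AgentID, ListDate, ZipCode}⁺ = {Address, AgentID, Bedrooms, City, ListDate, OwnerID, Price, ZipCode} covers every attribute.
{AgentID, OwnerID, ZipCode} is a candidate key since {AgentID, OwnerID, ZipCode}⁺ = {Address, AgentID, Bedrooms, City, ListDate, OwnerID, Price, ZipCode} covers every attribute.
{City, ListDate, OwnerID} is a candidate key since {City, ListDate, OwnerID}⁺ = {Address, AgentID, Bedrooms, City, ListDate, OwnerID, Price, ZipCode} covers every attribute.
No proper subset of any of these is a key, and no other minimal superkey exists.

{AgentID, Bedrooms}, {AgentID, City}, {AgentID, ListDate, ZipCode}, {AgentID, OwnerID, ZipCode}, {City, ListDate, OwnerID}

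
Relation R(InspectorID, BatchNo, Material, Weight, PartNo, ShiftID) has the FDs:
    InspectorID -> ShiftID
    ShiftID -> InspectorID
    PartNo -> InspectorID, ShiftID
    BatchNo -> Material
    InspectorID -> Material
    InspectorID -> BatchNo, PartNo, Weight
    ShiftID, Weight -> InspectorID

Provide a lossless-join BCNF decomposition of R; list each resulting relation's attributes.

Candidate keys of the original relation: {InspectorID}, {PartNo}, {ShiftID}.
In {BatchNo, InspectorID, Material, PartNo, ShiftID, Weight}, {BatchNo} is not a superkey ({BatchNo}⁺ restricted to this set is {BatchNo, Material}), so split on BatchNo -> Material into {BatchNo, Material} and {BatchNo, InspectorID, PartNo, ShiftID, Weight}.
{BatchNo, Material}: every determinant is a superkey — BCNF.
{BatchNo, InspectorID, PartNo, ShiftID, Weight}: every determinant is a superkey — BCNF.

{BatchNo, InspectorID, PartNo, ShiftID, Weight}; {BatchNo, Material}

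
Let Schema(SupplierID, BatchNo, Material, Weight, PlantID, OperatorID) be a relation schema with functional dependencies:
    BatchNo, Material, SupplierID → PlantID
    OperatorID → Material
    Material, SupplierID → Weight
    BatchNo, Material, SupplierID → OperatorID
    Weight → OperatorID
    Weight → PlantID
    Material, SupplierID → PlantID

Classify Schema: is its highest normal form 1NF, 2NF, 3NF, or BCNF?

1NF

Candidate keys: {BatchNo, Material, SupplierID}, {BatchNo, OperatorID, SupplierID}, {BatchNo, SupplierID, Weight}. Prime attributes: {BatchNo, Material, OperatorID, SupplierID, Weight}.
For OperatorID → Material we have {OperatorID}⁺ = {Material, OperatorID}; {OperatorID} is not a superkey, so BCNF fails.
Weight → PlantID has non-prime {PlantID} on the right and a non-superkey on the left, so 3NF fails.
The proper key subset {Material, SupplierID} of {BatchNo, Material, SupplierID} determines non-prime {PlantID}, so the relation is not even in 2NF.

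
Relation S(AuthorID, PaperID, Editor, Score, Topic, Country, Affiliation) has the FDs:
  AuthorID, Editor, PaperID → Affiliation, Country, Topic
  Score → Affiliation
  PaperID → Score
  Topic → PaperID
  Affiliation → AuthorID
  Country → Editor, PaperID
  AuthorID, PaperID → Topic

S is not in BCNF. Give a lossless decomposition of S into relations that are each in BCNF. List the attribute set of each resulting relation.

Candidate keys of the original relation: {Country}, {Editor, PaperID}, {Editor, Topic}.
Within {Affiliation, AuthorID, Country, Editor, PaperID, Score, Topic}: {Score}⁺ ∩ {Affiliation, AuthorID, Country, Editor, PaperID, Score, Topic} = {Affiliation, AuthorID, Score}, not the whole set, so Score → Affiliation, AuthorID violates BCNF; decompose into {Affiliation, AuthorID, Score} and {Country, Editor, PaperID, Score, Topic}.
Within {Affiliation, AuthorID, Score}: {Affiliation}⁺ ∩ {Affiliation, AuthorID, Score} = {Affiliation, AuthorID}, not the whole set, so Affiliation → AuthorID violates BCNF; decompose into {Affiliation, AuthorID} and {Affiliation, Score}.
{Affiliation, AuthorID} has no BCNF violation.
{Affiliation, Score} has no BCNF violation.
Within {Country, Editor, PaperID, Score, Topic}: {PaperID}⁺ ∩ {Country, Editor, PaperID, Score, Topic} = {PaperID, Score, Topic}, not the whole set, so PaperID → Score, Topic violates BCNF; decompose into {PaperID, Score, Topic} and {Country, Editor, PaperID}.
{PaperID, Score, Topic} has no BCNF violation.
{Country, Editor, PaperID} has no BCNF violation.

{Affiliation, AuthorID}; {Affiliation, Score}; {Country, Editor, PaperID}; {PaperID, Score, Topic}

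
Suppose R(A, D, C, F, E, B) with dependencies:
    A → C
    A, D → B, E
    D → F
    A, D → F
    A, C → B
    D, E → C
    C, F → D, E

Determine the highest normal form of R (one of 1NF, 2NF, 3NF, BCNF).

Candidate keys: {A, D}, {A, F}. Prime attributes: {A, D, F}.
For A → C we have {A}⁺ = {A, B, C}; {A} is not a superkey, so BCNF fails.
A → C determines the non-prime attribute {C} from a non-superkey — 3NF is violated.
{A} is a proper subset of the key {A, D}, and {A}⁺ contains the non-prime attributes {B, C} — a partial dependency, so 2NF is violated.

1NF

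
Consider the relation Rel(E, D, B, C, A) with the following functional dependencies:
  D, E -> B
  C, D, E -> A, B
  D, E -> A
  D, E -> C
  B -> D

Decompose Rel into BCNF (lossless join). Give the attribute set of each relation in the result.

{A, B, C, E}; {B, D}

Candidate keys of the original relation: {B, E}, {D, E}.
{A, B, C, D, E}: {B} determines {B, D} here but is not a superkey — split on B -> D, giving {B, D} and {A, B, C, E}.
{B, D} is in BCNF.
{A, B, C, E} is in BCNF.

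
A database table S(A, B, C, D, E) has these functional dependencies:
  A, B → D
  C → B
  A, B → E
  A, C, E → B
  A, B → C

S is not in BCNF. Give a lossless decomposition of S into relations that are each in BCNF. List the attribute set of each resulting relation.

{A, C, D, E}; {B, C}

Candidate keys of the original relation: {A, B}, {A, C}.
{A, B, C, D, E}: {C} determines {B, C} here but is not a superkey — split on C → B, giving {B, C} and {A, C, D, E}.
{B, C} is in BCNF.
{A, C, D, E} is in BCNF.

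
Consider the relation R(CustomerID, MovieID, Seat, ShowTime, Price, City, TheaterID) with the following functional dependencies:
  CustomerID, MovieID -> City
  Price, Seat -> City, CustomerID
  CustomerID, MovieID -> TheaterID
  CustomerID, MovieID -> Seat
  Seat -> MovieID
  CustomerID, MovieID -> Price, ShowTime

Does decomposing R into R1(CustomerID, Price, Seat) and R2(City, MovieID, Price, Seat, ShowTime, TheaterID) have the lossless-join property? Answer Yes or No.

Common attributes: {Price, Seat}; their closure is {City, CustomerID, MovieID, Price, Seat, ShowTime, TheaterID}.
Since R1 ⊆ {City, CustomerID, MovieID, Price, Seat, ShowTime, TheaterID}, the intersection is a superkey of R1; the decomposition is lossless.

Yes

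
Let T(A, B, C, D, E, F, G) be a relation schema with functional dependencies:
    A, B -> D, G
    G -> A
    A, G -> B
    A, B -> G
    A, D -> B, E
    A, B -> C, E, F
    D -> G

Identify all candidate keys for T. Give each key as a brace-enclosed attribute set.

{D} is a candidate key since {D}⁺ = {A, B, C, D, E, F, G} covers every attribute.
{G} is a candidate key since {G}⁺ = {A, B, C, D, E, F, G} covers every attribute.
{A, B} is a candidate key since {A, B}⁺ = {A, B, C, D, E, F, G} covers every attribute.
These are minimal and exhaustive — every other superkey contains one of them.

{A, B}, {D}, {G}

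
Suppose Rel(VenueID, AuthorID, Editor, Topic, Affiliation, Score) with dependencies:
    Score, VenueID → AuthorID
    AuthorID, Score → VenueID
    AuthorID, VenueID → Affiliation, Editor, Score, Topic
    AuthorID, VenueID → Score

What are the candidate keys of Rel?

{AuthorID, Score} is a candidate key since {AuthorID, Score}⁺ = {Affiliation, AuthorID, Editor, Score, Topic, VenueID} covers every attribute.
{AuthorID, VenueID} is a candidate key since {AuthorID, VenueID}⁺ = {Affiliation, AuthorID, Editor, Score, Topic, VenueID} covers every attribute.
{Score, VenueID} is a candidate key since {Score, VenueID}⁺ = {Affiliation, AuthorID, Editor, Score, Topic, VenueID} covers every attribute.
These are minimal and exhaustive — every other superkey contains one of them.

{AuthorID, Score}, {AuthorID, VenueID}, {Score, VenueID}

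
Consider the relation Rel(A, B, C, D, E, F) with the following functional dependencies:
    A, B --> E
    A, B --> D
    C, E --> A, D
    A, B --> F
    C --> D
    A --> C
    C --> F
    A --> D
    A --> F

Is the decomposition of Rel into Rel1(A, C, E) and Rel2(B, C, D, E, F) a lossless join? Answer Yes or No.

Yes

The shared attributes are {C, E} and {C, E}⁺ = {A, C, D, E, F}.
This includes all of Rel1, so the common attributes are a superkey of Rel1 — the join is lossless.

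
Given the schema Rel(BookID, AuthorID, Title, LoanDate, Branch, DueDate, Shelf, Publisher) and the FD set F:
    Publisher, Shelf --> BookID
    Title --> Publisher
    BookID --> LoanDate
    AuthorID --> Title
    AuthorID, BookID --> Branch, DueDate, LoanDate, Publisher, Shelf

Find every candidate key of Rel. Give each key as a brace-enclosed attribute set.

Attributes never on any right-hand side: {AuthorID} — every candidate key must contain it.
{AuthorID, BookID}⁺ = {AuthorID, BookID, Branch, DueDate, LoanDate, Publisher, Shelf, Title}, which is every attribute, so {AuthorID, BookID} is a candidate key.
{AuthorID, Shelf}⁺ = {AuthorID, BookID, Branch, DueDate, LoanDate, Publisher, Shelf, Title}, which is every attribute, so {AuthorID, Shelf} is a candidate key.
These are minimal and exhaustive — every other superkey contains one of them.

{AuthorID, BookID}, {AuthorID, Shelf}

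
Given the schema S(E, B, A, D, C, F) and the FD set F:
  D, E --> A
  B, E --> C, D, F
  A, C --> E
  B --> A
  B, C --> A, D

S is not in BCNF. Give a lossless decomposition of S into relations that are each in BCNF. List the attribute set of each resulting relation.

Candidate keys of the original relation: {B, C}, {B, E}.
Within {A, B, C, D, E, F}: {D, E}⁺ ∩ {A, B, C, D, E, F} = {A, D, E}, not the whole set, so D, E --> A violates BCNF; decompose into {A, D, E} and {B, C, D, E, F}.
{A, D, E} has no BCNF violation.
{B, C, D, E, F} has no BCNF violation.

{A, D, E}; {B, C, D, E, F}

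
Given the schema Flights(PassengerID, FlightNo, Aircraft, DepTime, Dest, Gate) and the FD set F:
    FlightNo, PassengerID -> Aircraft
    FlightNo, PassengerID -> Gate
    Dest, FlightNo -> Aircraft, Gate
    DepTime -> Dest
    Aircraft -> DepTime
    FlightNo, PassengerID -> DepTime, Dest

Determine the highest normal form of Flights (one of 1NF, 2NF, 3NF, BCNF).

2NF

Candidate key: {FlightNo, PassengerID}. Prime attributes: {FlightNo, PassengerID}.
Dest, FlightNo -> Aircraft, Gate: {Dest, FlightNo}⁺ = {Aircraft, DepTime, Dest, FlightNo, Gate}, which is not all of the attributes, so the left side is not a superkey — BCNF is violated.
Because {Aircraft, Gate} are non-prime and the left side of Dest, FlightNo -> Aircraft, Gate is not a superkey, the relation is not in 3NF.
No proper subset of a key has a non-prime attribute in its closure, so there is no partial dependency; 2NF holds.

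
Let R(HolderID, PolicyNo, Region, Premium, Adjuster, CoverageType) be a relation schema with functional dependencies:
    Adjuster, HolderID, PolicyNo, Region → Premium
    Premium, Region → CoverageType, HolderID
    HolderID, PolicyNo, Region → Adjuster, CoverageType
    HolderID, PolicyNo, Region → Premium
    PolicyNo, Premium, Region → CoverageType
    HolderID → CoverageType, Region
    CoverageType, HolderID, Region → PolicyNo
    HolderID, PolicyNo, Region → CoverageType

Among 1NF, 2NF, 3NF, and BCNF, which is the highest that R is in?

BCNF

Candidate keys: {HolderID}, {Premium, Region}. Prime attributes: {HolderID, Premium, Region}.
Every FD has a superkey on the left, so the relation is in BCNF.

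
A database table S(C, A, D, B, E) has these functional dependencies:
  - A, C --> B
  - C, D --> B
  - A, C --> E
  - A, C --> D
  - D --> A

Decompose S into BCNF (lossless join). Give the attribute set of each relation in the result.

{A, D}; {B, C, D, E}

Candidate keys of the original relation: {A, C}, {C, D}.
In {A, B, C, D, E}, {D} is not a superkey ({D}⁺ restricted to this set is {A, D}), so split on D --> A into {A, D} and {B, C, D, E}.
{A, D} is in BCNF.
{B, C, D, E} is in BCNF.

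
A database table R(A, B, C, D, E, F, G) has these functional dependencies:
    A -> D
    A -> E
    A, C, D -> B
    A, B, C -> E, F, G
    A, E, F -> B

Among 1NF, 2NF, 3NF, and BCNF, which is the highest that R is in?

Candidate key: {A, C}. Prime attributes: {A, C}.
A -> D breaks BCNF: {A}⁺ = {A, D, E}, so {A} is not a superkey.
A -> D has non-prime {D} on the right and a non-superkey on the left, so 3NF fails.
{A} is a proper subset of the key {A, C}, and {A}⁺ contains the non-prime attributes {D, E} — a partial dependency, so 2NF is violated.

1NF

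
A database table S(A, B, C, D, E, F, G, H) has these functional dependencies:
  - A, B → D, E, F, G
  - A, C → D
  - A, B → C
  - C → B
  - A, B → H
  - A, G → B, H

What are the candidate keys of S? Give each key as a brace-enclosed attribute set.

{A, B}, {A, C}, {A, G}

Attributes never on any right-hand side: {A} — every candidate key must contain it.
{A, B}⁺ = {A, B, C, D, E, F, G, H}, which is every attribute, so {A, B} is a candidate key.
{A, C}⁺ = {A, B, C, D, E, F, G, H}, which is every attribute, so {A, C} is a candidate key.
{A, G}⁺ = {A, B, C, D, E, F, G, H}, which is every attribute, so {A, G} is a candidate key.
No proper subset of any of these is a key, and no other minimal superkey exists.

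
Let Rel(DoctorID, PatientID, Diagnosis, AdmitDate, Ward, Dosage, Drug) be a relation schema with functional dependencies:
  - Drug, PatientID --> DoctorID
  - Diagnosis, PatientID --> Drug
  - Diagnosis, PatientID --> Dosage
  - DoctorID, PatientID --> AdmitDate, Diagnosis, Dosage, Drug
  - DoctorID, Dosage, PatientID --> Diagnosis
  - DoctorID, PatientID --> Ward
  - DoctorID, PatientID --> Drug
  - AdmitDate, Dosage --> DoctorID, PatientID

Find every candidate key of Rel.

{AdmitDate, Dosage}⁺ = {AdmitDate, Diagnosis, DoctorID, Dosage, Drug, PatientID, Ward} — all of the relation — so {AdmitDate, Dosage} is a candidate key.
{Diagnosis, PatientID}⁺ = {AdmitDate, Diagnosis, DoctorID, Dosage, Drug, PatientID, Ward} — all of the relation — so {Diagnosis, PatientID} is a candidate key.
{DoctorID, PatientID}⁺ = {AdmitDate, Diagnosis, DoctorID, Dosage, Drug, PatientID, Ward} — all of the relation — so {DoctorID, PatientID} is a candidate key.
{Drug, PatientID}⁺ = {AdmitDate, Diagnosis, DoctorID, Dosage, Drug, PatientID, Ward} — all of the relation — so {Drug, PatientID} is a candidate key.
These are minimal and exhaustive — every other superkey contains one of them.

{AdmitDate, Dosage}, {Diagnosis, PatientID}, {DoctorID, PatientID}, {Drug, PatientID}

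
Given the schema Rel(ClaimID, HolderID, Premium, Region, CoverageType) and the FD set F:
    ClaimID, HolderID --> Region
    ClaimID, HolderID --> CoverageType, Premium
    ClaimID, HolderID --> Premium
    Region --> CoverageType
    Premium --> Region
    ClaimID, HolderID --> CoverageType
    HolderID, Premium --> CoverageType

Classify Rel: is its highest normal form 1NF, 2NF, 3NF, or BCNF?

2NF

Candidate key: {ClaimID, HolderID}. Prime attributes: {ClaimID, HolderID}.
Region --> CoverageType breaks BCNF: {Region}⁺ = {CoverageType, Region}, so {Region} is not a superkey.
Region --> CoverageType determines the non-prime attribute {CoverageType} from a non-superkey — 3NF is violated.
Checking every proper subset of each key, none determines a non-prime attribute — 2NF is satisfied.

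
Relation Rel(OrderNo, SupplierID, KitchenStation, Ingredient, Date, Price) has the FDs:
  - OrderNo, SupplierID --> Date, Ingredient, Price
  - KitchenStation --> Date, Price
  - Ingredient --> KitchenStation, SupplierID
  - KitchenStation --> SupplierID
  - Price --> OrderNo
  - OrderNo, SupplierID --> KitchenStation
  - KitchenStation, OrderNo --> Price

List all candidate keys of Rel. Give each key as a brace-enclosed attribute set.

{Ingredient}⁺ = {Date, Ingredient, KitchenStation, OrderNo, Price, SupplierID}, which is every attribute, so {Ingredient} is a candidate key.
{KitchenStation}⁺ = {Date, Ingredient, KitchenStation, OrderNo, Price, SupplierID}, which is every attribute, so {KitchenStation} is a candidate key.
{OrderNo, SupplierID}⁺ = {Date, Ingredient, KitchenStation, OrderNo, Price, SupplierID}, which is every attribute, so {OrderNo, SupplierID} is a candidate key.
{Price, SupplierID}⁺ = {Date, Ingredient, KitchenStation, OrderNo, Price, SupplierID}, which is every attribute, so {Price, SupplierID} is a candidate key.
Any other superkey properly contains one of these, so there are no further candidate keys.

{Ingredient}, {KitchenStation}, {OrderNo, SupplierID}, {Price, SupplierID}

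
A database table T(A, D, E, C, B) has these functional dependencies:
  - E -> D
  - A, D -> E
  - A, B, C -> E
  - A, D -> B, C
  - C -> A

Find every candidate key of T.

{A, D}⁺ = {A, B, C, D, E} — all of the relation — so {A, D} is a candidate key.
{A, E}⁺ = {A, B, C, D, E} — all of the relation — so {A, E} is a candidate key.
{B, C}⁺ = {A, B, C, D, E} — all of the relation — so {B, C} is a candidate key.
{C, D}⁺ = {A, B, C, D, E} — all of the relation — so {C, D} is a candidate key.
{C, E}⁺ = {A, B, C, D, E} — all of the relation — so {C, E} is a candidate key.
Any other superkey properly contains one of these, so there are no further candidate keys.

{A, D}, {A, E}, {B, C}, {C, D}, {C, E}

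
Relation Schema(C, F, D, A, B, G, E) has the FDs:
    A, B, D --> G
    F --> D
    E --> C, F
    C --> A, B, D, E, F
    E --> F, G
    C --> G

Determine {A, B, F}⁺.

Start with {A, B, F}.
F --> D applies; add {D} → now {A, B, D, F}.
A, B, D --> G applies; add {G} → now {A, B, D, F, G}.
No further FD applies.

{A, B, D, F, G}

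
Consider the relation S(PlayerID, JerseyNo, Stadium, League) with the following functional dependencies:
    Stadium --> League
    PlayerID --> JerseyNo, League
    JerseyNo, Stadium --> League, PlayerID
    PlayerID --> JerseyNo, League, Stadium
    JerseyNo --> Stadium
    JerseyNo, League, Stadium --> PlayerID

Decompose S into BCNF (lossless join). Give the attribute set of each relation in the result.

{JerseyNo, PlayerID, Stadium}; {League, Stadium}

Candidate keys of the original relation: {JerseyNo}, {PlayerID}.
Within {JerseyNo, League, PlayerID, Stadium}: {Stadium}⁺ ∩ {JerseyNo, League, PlayerID, Stadium} = {League, Stadium}, not the whole set, so Stadium --> League violates BCNF; decompose into {League, Stadium} and {JerseyNo, PlayerID, Stadium}.
{League, Stadium}: every determinant is a superkey — BCNF.
{JerseyNo, PlayerID, Stadium}: every determinant is a superkey — BCNF.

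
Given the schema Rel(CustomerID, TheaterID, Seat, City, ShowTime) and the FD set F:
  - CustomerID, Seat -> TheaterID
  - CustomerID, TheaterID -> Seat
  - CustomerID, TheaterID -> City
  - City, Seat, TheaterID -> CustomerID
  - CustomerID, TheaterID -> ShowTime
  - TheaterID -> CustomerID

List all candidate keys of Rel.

{TheaterID} is a candidate key since {TheaterID}⁺ = {City, CustomerID, Seat, ShowTime, TheaterID} covers every attribute.
{CustomerID, Seat} is a candidate key since {CustomerID, Seat}⁺ = {City, CustomerID, Seat, ShowTime, TheaterID} covers every attribute.
No proper subset of any of these is a key, and no other minimal superkey exists.

{CustomerID, Seat}, {TheaterID}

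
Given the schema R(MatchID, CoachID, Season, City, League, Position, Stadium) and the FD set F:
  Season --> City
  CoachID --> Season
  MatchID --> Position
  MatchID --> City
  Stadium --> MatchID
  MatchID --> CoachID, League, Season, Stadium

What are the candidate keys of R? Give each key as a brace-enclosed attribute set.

Closure of {MatchID} is {City, CoachID, League, MatchID, Position, Season, Stadium}, the whole schema; {MatchID} is a candidate key.
Closure of {Stadium} is {City, CoachID, League, MatchID, Position, Season, Stadium}, the whole schema; {Stadium} is a candidate key.
No proper subset of any of these is a key, and no other minimal superkey exists.

{MatchID}, {Stadium}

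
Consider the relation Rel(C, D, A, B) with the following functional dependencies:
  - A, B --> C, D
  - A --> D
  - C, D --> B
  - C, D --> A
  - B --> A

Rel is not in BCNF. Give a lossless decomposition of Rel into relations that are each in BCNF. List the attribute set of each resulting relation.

Candidate keys of the original relation: {A, C}, {B}, {C, D}.
Within {A, B, C, D}: {A}⁺ ∩ {A, B, C, D} = {A, D}, not the whole set, so A --> D violates BCNF; decompose into {A, D} and {A, B, C}.
{A, D} has no BCNF violation.
{A, B, C} has no BCNF violation.

{A, B, C}; {A, D}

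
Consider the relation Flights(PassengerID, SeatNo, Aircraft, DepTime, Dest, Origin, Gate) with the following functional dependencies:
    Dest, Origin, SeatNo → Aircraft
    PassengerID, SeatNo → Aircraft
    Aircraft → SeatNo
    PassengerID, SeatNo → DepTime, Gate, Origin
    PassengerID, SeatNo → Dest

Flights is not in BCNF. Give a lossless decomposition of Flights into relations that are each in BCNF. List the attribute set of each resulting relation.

{Aircraft, Dest, Origin}; {Aircraft, SeatNo}; {DepTime, Dest, Gate, Origin, PassengerID, SeatNo}

Candidate keys of the original relation: {Aircraft, PassengerID}, {PassengerID, SeatNo}.
{Aircraft, DepTime, Dest, Gate, Origin, PassengerID, SeatNo}: {Dest, Origin, SeatNo} determines {Aircraft, Dest, Origin, SeatNo} here but is not a superkey — split on Dest, Origin, SeatNo → Aircraft, giving {Aircraft, Dest, Origin, SeatNo} and {DepTime, Dest, Gate, Origin, PassengerID, SeatNo}.
{Aircraft, Dest, Origin, SeatNo}: {Aircraft} determines {Aircraft, SeatNo} here but is not a superkey — split on Aircraft → SeatNo, giving {Aircraft, SeatNo} and {Aircraft, Dest, Origin}.
{Aircraft, SeatNo}: every determinant is a superkey — BCNF.
{Aircraft, Dest, Origin}: every determinant is a superkey — BCNF.
{DepTime, Dest, Gate, Origin, PassengerID, SeatNo}: every determinant is a superkey — BCNF.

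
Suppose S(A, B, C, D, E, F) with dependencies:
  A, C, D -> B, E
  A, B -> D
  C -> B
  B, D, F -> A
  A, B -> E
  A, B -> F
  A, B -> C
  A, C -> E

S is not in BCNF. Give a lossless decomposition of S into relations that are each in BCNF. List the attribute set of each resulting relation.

{A, C, D, E, F}; {B, C}

Candidate keys of the original relation: {A, B}, {A, C}, {B, D, F}, {C, D, F}.
In {A, B, C, D, E, F}, {C} is not a superkey ({C}⁺ restricted to this set is {B, C}), so split on C -> B into {B, C} and {A, C, D, E, F}.
{B, C}: every determinant is a superkey — BCNF.
{A, C, D, E, F}: every determinant is a superkey — BCNF.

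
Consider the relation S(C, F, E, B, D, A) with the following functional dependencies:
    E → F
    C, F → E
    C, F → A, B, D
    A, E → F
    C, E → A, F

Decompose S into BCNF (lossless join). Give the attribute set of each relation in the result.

{A, B, C, D, E}; {E, F}

Candidate keys of the original relation: {C, E}, {C, F}.
In {A, B, C, D, E, F}, {E} is not a superkey ({E}⁺ restricted to this set is {E, F}), so split on E → F into {E, F} and {A, B, C, D, E}.
{E, F} has no BCNF violation.
{A, B, C, D, E} has no BCNF violation.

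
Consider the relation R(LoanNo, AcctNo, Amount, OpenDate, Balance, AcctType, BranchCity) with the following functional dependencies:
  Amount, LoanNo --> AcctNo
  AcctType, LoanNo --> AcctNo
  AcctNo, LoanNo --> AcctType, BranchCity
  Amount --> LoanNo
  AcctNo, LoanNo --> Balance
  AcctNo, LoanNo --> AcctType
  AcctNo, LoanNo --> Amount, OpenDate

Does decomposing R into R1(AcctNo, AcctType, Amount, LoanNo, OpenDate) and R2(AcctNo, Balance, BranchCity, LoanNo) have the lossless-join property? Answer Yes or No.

Common attributes: {AcctNo, LoanNo}; their closure is {AcctNo, AcctType, Amount, Balance, BranchCity, LoanNo, OpenDate}.
Since R1 ⊆ {AcctNo, AcctType, Amount, Balance, BranchCity, LoanNo, OpenDate}, the intersection is a superkey of R1; the decomposition is lossless.

Yes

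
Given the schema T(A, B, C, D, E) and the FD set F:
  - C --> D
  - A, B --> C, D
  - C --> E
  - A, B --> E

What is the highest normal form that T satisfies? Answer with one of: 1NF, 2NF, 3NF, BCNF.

Candidate key: {A, B}. Prime attributes: {A, B}.
C --> D breaks BCNF: {C}⁺ = {C, D, E}, so {C} is not a superkey.
Because {D} is non-prime and the left side of C --> D is not a superkey, the relation is not in 3NF.
No proper subset of a key has a non-prime attribute in its closure, so there is no partial dependency; 2NF holds.

2NF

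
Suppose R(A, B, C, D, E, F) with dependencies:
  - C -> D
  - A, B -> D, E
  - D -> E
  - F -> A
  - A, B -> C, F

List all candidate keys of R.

Attributes never on any right-hand side: {B} — every candidate key must contain it.
Closure of {A, B} is {A, B, C, D, E, F}, the whole schema; {A, B} is a candidate key.
Closure of {B, F} is {A, B, C, D, E, F}, the whole schema; {B, F} is a candidate key.
No proper subset of any of these is a key, and no other minimal superkey exists.

{A, B}, {B, F}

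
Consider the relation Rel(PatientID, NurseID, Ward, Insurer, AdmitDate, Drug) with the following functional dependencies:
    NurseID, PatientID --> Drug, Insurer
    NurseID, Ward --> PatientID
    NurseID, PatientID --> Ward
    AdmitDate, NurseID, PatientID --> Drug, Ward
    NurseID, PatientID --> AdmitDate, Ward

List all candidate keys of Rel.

{NurseID, PatientID}, {NurseID, Ward}

No FD produces {NurseID}, so it must be in every candidate key.
{NurseID, PatientID}⁺ = {AdmitDate, Drug, Insurer, NurseID, PatientID, Ward} — all of the relation — so {NurseID, PatientID} is a candidate key.
{NurseID, Ward}⁺ = {AdmitDate, Drug, Insurer, NurseID, PatientID, Ward} — all of the relation — so {NurseID, Ward} is a candidate key.
No proper subset of any of these is a key, and no other minimal superkey exists.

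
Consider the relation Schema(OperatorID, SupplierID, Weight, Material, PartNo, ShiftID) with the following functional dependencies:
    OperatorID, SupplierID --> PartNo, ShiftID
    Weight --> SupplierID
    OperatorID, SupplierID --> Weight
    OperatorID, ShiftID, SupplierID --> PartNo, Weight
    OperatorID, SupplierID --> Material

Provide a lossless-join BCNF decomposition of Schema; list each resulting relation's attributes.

Candidate keys of the original relation: {OperatorID, SupplierID}, {OperatorID, Weight}.
Within {Material, OperatorID, PartNo, ShiftID, SupplierID, Weight}: {Weight}⁺ ∩ {Material, OperatorID, PartNo, ShiftID, SupplierID, Weight} = {SupplierID, Weight}, not the whole set, so Weight --> SupplierID violates BCNF; decompose into {SupplierID, Weight} and {Material, OperatorID, PartNo, ShiftID, Weight}.
{SupplierID, Weight} has no BCNF violation.
{Material, OperatorID, PartNo, ShiftID, Weight} has no BCNF violation.

{Material, OperatorID, PartNo, ShiftID, Weight}; {SupplierID, Weight}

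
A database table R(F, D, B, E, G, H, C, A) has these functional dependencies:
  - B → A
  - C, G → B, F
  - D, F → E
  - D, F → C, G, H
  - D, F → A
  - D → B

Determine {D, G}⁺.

{A, B, D, G}

Start with {D, G}.
D → B applies; add {B} → now {B, D, G}.
B → A applies; add {A} → now {A, B, D, G}.
No further FD applies.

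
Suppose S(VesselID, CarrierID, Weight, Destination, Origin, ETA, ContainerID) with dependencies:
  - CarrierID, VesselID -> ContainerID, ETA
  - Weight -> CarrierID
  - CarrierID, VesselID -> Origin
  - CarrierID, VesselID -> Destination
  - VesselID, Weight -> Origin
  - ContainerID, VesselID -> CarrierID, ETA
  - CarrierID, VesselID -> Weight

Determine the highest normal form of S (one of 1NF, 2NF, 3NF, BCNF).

Candidate keys: {CarrierID, VesselID}, {ContainerID, VesselID}, {VesselID, Weight}. Prime attributes: {CarrierID, ContainerID, VesselID, Weight}.
For Weight -> CarrierID we have {Weight}⁺ = {CarrierID, Weight}; {Weight} is not a superkey, so BCNF fails.
Since {CarrierID} ⊆ prime attributes and every other non-superkey FD also has a prime right side, the schema is in 3NF.

3NF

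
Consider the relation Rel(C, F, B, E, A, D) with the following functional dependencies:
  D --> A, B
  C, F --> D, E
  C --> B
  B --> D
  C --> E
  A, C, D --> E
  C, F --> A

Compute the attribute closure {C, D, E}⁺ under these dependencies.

Start with {C, D, E}.
D --> A, B applies; add {A, B} → now {A, B, C, D, E}.
No further FD applies.

{A, B, C, D, E}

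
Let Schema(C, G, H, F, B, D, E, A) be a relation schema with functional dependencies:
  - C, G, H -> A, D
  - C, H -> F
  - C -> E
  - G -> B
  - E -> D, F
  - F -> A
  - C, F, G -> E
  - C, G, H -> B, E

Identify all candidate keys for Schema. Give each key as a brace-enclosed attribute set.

{C, G, H} never appear on the right of any FD, so every key must include all of them.
{C, G, H} is a candidate key since {C, G, H}⁺ = {A, B, C, D, E, F, G, H} covers every attribute.
Every other attribute set either contains this one or has a smaller closure.

{C, G, H}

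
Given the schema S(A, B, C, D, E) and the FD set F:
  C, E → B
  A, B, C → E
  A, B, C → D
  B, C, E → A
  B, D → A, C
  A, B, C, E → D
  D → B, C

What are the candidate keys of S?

{D} is a candidate key since {D}⁺ = {A, B, C, D, E} covers every attribute.
{C, E} is a candidate key since {C, E}⁺ = {A, B, C, D, E} covers every attribute.
{A, B, C} is a candidate key since {A, B, C}⁺ = {A, B, C, D, E} covers every attribute.
These are minimal and exhaustive — every other superkey contains one of them.

{A, B, C}, {C, E}, {D}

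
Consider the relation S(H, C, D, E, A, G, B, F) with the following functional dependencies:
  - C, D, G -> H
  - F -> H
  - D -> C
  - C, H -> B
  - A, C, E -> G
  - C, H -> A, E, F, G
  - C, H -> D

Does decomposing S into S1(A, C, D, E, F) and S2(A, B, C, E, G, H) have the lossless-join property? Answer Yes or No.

The shared attributes are {A, C, E} and {A, C, E}⁺ = {A, C, E, G}.
The closure covers neither S1 nor S2 entirely; the join is not lossless.

No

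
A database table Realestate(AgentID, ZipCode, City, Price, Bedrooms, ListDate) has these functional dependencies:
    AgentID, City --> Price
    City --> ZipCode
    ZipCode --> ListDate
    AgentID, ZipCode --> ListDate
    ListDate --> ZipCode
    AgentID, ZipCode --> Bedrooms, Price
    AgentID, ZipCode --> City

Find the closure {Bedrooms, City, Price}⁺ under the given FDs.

{Bedrooms, City, ListDate, Price, ZipCode}

Start with {Bedrooms, City, Price}.
City --> ZipCode applies; add {ZipCode} → now {Bedrooms, City, Price, ZipCode}.
ZipCode --> ListDate applies; add {ListDate} → now {Bedrooms, City, ListDate, Price, ZipCode}.
No further FD applies.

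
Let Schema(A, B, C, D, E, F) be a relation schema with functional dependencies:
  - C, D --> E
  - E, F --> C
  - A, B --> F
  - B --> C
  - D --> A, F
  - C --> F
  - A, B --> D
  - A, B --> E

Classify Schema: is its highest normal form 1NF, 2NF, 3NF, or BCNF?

Candidate keys: {A, B}, {B, D}. Prime attributes: {A, B, D}.
C, D --> E breaks BCNF: {C, D}⁺ = {A, C, D, E, F}, so {C, D} is not a superkey.
C, D --> E determines the non-prime attribute {E} from a non-superkey — 3NF is violated.
The proper key subset {B} of {A, B} determines non-prime {C, F}, so the relation is not even in 2NF.

1NF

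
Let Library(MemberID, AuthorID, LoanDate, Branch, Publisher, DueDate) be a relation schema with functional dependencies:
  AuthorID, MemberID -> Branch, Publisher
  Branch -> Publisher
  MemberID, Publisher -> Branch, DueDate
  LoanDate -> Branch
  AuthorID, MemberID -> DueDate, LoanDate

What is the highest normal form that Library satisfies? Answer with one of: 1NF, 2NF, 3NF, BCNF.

Candidate key: {AuthorID, MemberID}. Prime attributes: {AuthorID, MemberID}.
Branch -> Publisher: {Branch}⁺ = {Branch, Publisher}, which is not all of the attributes, so the left side is not a superkey — BCNF is violated.
Because {Publisher} is non-prime and the left side of Branch -> Publisher is not a superkey, the relation is not in 3NF.
Checking every proper subset of each key, none determines a non-prime attribute — 2NF is satisfied.

2NF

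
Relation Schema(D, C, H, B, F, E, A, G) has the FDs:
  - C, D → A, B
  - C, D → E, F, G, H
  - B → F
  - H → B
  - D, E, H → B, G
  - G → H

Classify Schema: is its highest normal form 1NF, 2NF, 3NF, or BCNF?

2NF

Candidate key: {C, D}. Prime attributes: {C, D}.
For B → F we have {B}⁺ = {B, F}; {B} is not a superkey, so BCNF fails.
B → F determines the non-prime attribute {F} from a non-superkey — 3NF is violated.
Checking every proper subset of each key, none determines a non-prime attribute — 2NF is satisfied.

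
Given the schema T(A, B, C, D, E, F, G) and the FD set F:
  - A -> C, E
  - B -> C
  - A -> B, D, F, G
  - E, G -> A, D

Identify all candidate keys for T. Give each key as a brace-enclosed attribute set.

{A} is a candidate key since {A}⁺ = {A, B, C, D, E, F, G} covers every attribute.
{E, G} is a candidate key since {E, G}⁺ = {A, B, C, D, E, F, G} covers every attribute.
Any other superkey properly contains one of these, so there are no further candidate keys.

{A}, {E, G}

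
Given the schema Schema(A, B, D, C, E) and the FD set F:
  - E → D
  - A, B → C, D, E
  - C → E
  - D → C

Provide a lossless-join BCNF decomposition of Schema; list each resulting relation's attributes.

{A, B, E}; {C, D, E}

Candidate key of the original relation: {A, B}.
{A, B, C, D, E}: {E} determines {C, D, E} here but is not a superkey — split on E → C, D, giving {C, D, E} and {A, B, E}.
{C, D, E} is in BCNF.
{A, B, E} is in BCNF.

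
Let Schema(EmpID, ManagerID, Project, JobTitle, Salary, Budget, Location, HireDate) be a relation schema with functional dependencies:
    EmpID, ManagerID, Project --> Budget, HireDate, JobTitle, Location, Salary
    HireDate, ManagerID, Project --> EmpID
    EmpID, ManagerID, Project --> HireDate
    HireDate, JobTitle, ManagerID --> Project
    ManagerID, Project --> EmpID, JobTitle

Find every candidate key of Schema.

Attributes never on any right-hand side: {ManagerID} — every candidate key must contain it.
{ManagerID, Project}⁺ = {Budget, EmpID, HireDate, JobTitle, Location, ManagerID, Project, Salary} — all of the relation — so {ManagerID, Project} is a candidate key.
{HireDate, JobTitle, ManagerID}⁺ = {Budget, EmpID, HireDate, JobTitle, Location, ManagerID, Project, Salary} — all of the relation — so {HireDate, JobTitle, ManagerID} is a candidate key.
These are minimal and exhaustive — every other superkey contains one of them.

{HireDate, JobTitle, ManagerID}, {ManagerID, Project}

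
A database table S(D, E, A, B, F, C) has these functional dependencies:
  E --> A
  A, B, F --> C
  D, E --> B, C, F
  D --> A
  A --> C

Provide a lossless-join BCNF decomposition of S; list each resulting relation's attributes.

{A, C}; {A, E}; {B, D, E, F}

Candidate key of the original relation: {D, E}.
Within {A, B, C, D, E, F}: {E}⁺ ∩ {A, B, C, D, E, F} = {A, C, E}, not the whole set, so E --> A, C violates BCNF; decompose into {A, C, E} and {B, D, E, F}.
Within {A, C, E}: {A}⁺ ∩ {A, C, E} = {A, C}, not the whole set, so A --> C violates BCNF; decompose into {A, C} and {A, E}.
{A, C} is in BCNF.
{A, E} is in BCNF.
{B, D, E, F} is in BCNF.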